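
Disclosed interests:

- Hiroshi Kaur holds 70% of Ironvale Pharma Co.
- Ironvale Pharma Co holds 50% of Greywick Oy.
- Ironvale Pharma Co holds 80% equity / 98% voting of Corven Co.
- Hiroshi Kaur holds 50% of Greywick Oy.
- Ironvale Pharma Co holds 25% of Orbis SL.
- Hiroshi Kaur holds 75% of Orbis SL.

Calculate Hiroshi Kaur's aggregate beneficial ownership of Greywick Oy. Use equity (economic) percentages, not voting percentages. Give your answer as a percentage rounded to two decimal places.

85.00%

Hiroshi reaches Greywick along 2 paths.
Via Ironvale: 70% × 50% = 35%.
Direct stake: 50% = 50%.
Total: 35% + 50% = 85%.
Rounded: 85.00%.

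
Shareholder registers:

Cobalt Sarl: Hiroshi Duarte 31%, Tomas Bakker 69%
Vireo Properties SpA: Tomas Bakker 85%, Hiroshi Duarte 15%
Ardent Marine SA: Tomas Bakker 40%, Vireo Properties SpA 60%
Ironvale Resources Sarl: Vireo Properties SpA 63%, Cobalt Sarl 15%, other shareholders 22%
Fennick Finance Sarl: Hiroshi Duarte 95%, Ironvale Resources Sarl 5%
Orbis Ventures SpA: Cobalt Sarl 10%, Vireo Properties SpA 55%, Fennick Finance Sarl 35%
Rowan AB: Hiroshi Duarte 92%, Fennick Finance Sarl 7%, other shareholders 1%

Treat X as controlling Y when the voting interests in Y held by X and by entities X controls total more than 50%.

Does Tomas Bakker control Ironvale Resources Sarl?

Yes

Tomas holds 85% of Vireo, so Tomas controls Vireo.
Tomas holds 69% of Cobalt, so Tomas controls Cobalt.
Vireo and Cobalt together hold 63% + 15% = 78% of Ironvale, so Tomas controls Ironvale.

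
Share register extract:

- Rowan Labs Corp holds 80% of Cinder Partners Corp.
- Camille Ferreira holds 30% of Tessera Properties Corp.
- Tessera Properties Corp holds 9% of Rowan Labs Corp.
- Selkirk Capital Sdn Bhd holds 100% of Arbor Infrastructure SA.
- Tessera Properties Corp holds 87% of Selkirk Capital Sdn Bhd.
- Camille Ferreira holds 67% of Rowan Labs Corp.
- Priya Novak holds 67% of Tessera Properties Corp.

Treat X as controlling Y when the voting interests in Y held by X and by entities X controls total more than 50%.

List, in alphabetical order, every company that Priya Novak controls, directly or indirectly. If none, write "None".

Arbor Infrastructure SA, Selkirk Capital Sdn Bhd, Tessera Properties Corp

Priya holds 67% of Tessera, so Priya controls Tessera.
Tessera holds 87% of Selkirk, so Priya controls Selkirk.
Selkirk holds 100% of Arbor, so Priya controls Arbor.
No other company's threshold is met.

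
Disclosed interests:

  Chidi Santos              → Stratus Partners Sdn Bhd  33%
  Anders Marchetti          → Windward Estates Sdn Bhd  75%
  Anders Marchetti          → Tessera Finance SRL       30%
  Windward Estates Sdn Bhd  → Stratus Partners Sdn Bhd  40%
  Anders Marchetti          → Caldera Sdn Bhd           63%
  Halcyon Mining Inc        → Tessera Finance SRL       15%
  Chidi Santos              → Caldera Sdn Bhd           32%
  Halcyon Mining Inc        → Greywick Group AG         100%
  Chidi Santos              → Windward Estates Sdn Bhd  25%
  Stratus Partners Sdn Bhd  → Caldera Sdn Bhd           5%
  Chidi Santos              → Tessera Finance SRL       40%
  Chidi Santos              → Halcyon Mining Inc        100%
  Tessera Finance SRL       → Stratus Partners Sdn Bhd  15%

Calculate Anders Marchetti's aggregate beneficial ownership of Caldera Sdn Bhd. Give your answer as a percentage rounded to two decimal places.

Anders reaches Caldera along 3 paths.
Direct stake: 63% = 63%.
Via Tessera → Stratus: 30% × 15% × 5% = 0.225%.
Via Windward → Stratus: 75% × 40% × 5% = 1.5%.
Total: 63% + 0.225% + 1.5% = 64.725%.
Rounded: 64.73%.

64.73%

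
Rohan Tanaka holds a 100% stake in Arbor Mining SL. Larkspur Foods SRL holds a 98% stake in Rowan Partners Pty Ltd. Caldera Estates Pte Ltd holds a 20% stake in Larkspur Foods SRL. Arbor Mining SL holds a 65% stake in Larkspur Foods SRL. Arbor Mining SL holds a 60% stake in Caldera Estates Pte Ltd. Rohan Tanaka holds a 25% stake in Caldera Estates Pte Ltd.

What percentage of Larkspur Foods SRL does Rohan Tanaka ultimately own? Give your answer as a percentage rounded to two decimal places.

Rohan reaches Larkspur along 3 paths.
Via Arbor: 100% × 65% = 65%.
Via Arbor → Caldera: 100% × 60% × 20% = 12%.
Via Caldera: 25% × 20% = 5%.
Total: 65% + 12% + 5% = 82%.
Rounded: 82.00%.

82.00%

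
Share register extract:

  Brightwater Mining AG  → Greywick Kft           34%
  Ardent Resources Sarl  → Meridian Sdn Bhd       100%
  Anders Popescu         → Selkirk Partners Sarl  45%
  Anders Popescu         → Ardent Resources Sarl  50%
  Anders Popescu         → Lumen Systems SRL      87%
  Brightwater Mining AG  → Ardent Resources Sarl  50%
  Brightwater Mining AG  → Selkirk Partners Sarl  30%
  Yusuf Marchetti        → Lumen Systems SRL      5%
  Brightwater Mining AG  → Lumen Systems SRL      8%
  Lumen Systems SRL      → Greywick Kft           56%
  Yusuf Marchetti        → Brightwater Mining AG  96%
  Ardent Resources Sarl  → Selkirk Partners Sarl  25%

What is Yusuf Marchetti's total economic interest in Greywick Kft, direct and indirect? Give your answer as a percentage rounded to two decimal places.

39.74%

Yusuf reaches Greywick along 3 paths.
Via Brightwater: 96% × 34% = 32.64%.
Via Brightwater → Lumen: 96% × 8% × 56% = 4.3008%.
Via Lumen: 5% × 56% = 2.8%.
Total: 32.64% + 4.3008% + 2.8% = 39.7408%.
Rounded: 39.74%.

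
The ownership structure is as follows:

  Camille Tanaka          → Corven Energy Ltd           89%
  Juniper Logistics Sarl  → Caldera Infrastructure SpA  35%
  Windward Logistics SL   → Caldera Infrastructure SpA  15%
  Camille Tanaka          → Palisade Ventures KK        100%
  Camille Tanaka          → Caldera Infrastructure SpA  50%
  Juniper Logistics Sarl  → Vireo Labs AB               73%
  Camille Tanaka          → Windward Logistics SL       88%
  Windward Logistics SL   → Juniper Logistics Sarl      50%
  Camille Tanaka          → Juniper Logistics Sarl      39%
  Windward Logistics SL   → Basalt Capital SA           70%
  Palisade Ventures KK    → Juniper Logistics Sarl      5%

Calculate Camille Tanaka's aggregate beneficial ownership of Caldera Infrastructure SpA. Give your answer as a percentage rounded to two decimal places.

Camille reaches Caldera along 5 paths.
Via Windward: 88% × 15% = 13.2%.
Direct stake: 50% = 50%.
Via Windward → Juniper: 88% × 50% × 35% = 15.4%.
Via Juniper: 39% × 35% = 13.65%.
Via Palisade → Juniper: 100% × 5% × 35% = 1.75%.
Total: 13.2% + 50% + 15.4% + 13.65% + 1.75% = 94%.
Rounded: 94.00%.

94.00%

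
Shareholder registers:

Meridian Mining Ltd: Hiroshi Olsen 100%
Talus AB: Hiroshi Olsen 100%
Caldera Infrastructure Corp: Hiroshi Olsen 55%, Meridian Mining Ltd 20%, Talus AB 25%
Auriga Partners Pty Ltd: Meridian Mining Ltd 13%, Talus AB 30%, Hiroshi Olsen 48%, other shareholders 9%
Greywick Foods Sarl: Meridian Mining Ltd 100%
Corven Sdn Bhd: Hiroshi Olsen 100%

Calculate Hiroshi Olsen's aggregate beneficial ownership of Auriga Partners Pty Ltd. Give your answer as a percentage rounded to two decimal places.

91.00%

Hiroshi reaches Auriga along 3 paths.
Via Meridian: 100% × 13% = 13%.
Via Talus: 100% × 30% = 30%.
Direct stake: 48% = 48%.
Total: 13% + 30% + 48% = 91%.
Rounded: 91.00%.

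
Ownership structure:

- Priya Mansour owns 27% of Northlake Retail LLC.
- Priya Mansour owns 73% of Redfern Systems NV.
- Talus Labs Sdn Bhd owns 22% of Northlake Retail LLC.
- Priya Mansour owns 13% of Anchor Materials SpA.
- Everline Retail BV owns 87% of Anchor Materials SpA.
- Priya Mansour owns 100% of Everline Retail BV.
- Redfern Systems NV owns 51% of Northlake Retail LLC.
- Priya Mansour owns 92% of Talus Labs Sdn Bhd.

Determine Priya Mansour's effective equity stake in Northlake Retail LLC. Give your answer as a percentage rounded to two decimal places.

Priya reaches Northlake along 3 paths.
Via Talus: 92% × 22% = 20.24%.
Via Redfern: 73% × 51% = 37.23%.
Direct stake: 27% = 27%.
Total: 20.24% + 37.23% + 27% = 84.47%.

84.47%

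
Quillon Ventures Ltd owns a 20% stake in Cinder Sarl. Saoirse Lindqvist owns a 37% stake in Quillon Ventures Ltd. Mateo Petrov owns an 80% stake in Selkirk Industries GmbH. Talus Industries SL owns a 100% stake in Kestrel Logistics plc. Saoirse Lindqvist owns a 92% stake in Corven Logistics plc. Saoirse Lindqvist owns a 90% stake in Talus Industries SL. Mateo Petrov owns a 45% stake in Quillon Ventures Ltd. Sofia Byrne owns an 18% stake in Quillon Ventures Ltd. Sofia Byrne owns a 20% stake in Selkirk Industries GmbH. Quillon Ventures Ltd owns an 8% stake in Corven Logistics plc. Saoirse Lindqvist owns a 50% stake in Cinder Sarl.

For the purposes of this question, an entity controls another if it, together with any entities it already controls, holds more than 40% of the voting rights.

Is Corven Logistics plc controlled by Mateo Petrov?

No

Mateo holds 45% of Quillon, so Mateo controls Quillon.
Mateo holds 80% of Selkirk, so Mateo controls Selkirk.
In Corven, Mateo's side holds only 8%, not > 40%.
So Mateo does not control Corven.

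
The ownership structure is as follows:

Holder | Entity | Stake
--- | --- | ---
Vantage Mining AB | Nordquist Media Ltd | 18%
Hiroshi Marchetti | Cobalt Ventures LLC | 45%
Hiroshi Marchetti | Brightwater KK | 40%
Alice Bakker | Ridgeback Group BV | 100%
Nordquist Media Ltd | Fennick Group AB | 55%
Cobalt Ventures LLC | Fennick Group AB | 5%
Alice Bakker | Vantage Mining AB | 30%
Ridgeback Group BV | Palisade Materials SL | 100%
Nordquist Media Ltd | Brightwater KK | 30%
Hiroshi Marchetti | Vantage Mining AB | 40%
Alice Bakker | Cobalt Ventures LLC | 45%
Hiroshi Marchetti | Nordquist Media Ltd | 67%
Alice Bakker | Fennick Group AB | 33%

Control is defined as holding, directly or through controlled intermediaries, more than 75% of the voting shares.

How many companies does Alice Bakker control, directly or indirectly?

2

Alice holds 100% of Ridgeback, so Alice controls Ridgeback.
Ridgeback holds 100% of Palisade, so Alice controls Palisade.
No other company's threshold is met.
Alice controls 2 companies.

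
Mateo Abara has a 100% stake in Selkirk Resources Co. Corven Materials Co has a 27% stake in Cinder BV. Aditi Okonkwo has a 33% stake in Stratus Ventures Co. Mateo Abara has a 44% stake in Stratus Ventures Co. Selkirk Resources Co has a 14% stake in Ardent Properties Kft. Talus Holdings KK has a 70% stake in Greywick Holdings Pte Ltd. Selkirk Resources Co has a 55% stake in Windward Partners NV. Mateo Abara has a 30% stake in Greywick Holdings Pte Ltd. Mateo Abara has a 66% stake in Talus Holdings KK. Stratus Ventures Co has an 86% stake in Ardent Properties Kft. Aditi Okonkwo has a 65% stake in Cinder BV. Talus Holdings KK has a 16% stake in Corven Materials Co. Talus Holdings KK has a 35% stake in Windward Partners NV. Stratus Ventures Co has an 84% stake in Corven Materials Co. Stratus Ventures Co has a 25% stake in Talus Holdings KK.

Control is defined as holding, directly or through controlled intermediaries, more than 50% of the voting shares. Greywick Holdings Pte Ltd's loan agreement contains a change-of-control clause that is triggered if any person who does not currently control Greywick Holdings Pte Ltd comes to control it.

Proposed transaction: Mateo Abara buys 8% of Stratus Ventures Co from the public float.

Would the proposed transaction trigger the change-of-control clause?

No

The purchase changes only Mateo's holdings, so Mateo is the only person who could newly come to control Greywick.
Mateo holds 66% of Talus, so Mateo controls Talus.
Talus and Mateo together hold 70% + 30% = 100% of Greywick, so Mateo controls Greywick.
So Mateo already controls Greywick before the transaction.
After the purchase, Mateo's direct stake in Stratus rises to 44% + 8% = 52%.
Mateo controlled Greywick already, so this is not a new person acquiring control; every other person's position is unchanged or reduced.
No new person acquires control, so the clause is not triggered.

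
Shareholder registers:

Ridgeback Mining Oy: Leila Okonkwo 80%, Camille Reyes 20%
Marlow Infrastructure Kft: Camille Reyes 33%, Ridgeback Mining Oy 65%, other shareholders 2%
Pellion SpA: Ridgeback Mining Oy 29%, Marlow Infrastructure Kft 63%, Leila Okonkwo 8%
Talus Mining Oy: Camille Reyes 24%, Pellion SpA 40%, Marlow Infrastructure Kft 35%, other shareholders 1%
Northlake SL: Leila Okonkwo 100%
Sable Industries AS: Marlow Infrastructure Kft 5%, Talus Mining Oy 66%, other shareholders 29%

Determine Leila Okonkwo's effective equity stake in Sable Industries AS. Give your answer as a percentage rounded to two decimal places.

Leila reaches Sable along 5 paths.
Via Ridgeback → Marlow: 80% × 65% × 5% = 2.6%.
Via Ridgeback → Pellion → Talus: 80% × 29% × 40% × 66% = 6.1248%.
Via Ridgeback → Marlow → Pellion → Talus: 80% × 65% × 63% × 40% × 66% = 8.64864%.
Via Pellion → Talus: 8% × 40% × 66% = 2.112%.
Via Ridgeback → Marlow → Talus: 80% × 65% × 35% × 66% = 12.012%.
Total: 2.6% + 6.1248% + 8.64864% + 2.112% + 12.012% = 31.49744%.
Rounded: 31.50%.

31.50%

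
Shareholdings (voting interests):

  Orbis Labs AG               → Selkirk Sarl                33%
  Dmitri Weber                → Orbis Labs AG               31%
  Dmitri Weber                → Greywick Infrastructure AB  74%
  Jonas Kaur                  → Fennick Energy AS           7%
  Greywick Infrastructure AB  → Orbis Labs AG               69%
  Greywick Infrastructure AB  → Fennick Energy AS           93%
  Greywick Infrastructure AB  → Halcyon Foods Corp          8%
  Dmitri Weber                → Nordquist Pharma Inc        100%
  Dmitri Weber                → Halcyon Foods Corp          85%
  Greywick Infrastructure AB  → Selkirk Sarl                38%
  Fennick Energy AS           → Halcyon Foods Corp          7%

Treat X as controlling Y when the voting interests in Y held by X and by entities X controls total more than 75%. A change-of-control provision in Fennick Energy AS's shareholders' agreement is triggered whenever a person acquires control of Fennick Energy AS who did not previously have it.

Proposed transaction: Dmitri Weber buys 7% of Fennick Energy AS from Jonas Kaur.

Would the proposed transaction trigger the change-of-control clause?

The purchase adds only to Dmitri's holdings (Jonas's stake shrinks), so Dmitri is the only person who could newly come to control Fennick.
Dmitri holds 100% of Nordquist, so Dmitri controls Nordquist.
Dmitri holds 85% of Halcyon, so Dmitri controls Halcyon.
Neither Dmitri nor any entity Dmitri controls holds any voting interest in Fennick.
So before the transaction, Dmitri does not control Fennick.
After the purchase, Dmitri holds 7% of Fennick directly, and Jonas's stake falls to 0%.
After the transaction, Dmitri's side holds 7% of Fennick, not > 75%, so Dmitri still does not control Fennick.
No new person acquires control, so the clause is not triggered.

No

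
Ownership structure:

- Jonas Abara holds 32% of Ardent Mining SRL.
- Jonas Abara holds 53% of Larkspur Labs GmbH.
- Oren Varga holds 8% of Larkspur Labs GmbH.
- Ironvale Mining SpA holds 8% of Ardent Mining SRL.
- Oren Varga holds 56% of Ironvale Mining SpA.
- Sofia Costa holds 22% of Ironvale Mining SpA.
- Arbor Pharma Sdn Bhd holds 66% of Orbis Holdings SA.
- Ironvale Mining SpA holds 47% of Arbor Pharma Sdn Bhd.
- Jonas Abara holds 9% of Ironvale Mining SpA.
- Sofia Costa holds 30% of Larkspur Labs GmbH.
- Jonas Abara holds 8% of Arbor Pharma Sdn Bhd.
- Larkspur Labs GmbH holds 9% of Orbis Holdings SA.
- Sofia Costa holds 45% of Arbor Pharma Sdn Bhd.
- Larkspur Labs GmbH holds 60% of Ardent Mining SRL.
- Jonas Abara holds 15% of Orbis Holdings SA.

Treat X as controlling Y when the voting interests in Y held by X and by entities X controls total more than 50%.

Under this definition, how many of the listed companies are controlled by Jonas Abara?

Jonas holds 53% of Larkspur, so Jonas controls Larkspur.
Larkspur and Jonas together hold 60% + 32% = 92% of Ardent, so Jonas controls Ardent.
No other company's threshold is met.
Jonas controls 2 companies.

2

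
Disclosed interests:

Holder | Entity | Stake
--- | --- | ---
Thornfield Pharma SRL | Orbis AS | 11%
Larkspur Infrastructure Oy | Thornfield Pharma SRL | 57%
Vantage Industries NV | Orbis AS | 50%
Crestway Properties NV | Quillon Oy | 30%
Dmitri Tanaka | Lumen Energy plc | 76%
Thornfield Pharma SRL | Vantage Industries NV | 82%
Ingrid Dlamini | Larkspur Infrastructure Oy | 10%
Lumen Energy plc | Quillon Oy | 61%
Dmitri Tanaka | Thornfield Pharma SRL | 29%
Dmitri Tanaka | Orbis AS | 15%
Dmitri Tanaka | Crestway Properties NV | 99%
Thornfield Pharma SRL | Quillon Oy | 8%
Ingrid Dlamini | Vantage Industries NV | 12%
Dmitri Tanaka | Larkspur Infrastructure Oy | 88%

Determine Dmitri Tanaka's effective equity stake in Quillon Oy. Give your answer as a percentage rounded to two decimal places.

82.39%

Dmitri reaches Quillon along 4 paths.
Via Larkspur → Thornfield: 88% × 57% × 8% = 4.0128%.
Via Thornfield: 29% × 8% = 2.32%.
Via Crestway: 99% × 30% = 29.7%.
Via Lumen: 76% × 61% = 46.36%.
Total: 4.0128% + 2.32% + 29.7% + 46.36% = 82.3928%.
Rounded: 82.39%.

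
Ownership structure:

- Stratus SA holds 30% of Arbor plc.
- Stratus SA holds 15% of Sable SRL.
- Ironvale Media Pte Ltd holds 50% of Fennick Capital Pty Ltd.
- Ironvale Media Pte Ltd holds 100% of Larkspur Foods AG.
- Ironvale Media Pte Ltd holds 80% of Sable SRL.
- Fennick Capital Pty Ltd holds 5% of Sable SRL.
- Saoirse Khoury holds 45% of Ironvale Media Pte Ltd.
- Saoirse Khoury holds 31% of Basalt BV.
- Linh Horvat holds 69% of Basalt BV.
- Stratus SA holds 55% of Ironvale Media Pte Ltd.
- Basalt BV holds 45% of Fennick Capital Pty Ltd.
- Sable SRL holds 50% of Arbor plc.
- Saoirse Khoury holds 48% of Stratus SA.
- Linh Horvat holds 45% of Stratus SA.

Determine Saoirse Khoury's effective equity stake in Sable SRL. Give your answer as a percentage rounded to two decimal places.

Saoirse reaches Sable along 6 paths.
Via Basalt → Fennick: 31% × 45% × 5% = 0.6975%.
Via Ironvale → Fennick: 45% × 50% × 5% = 1.125%.
Via Stratus → Ironvale → Fennick: 48% × 55% × 50% × 5% = 0.66%.
Via Stratus: 48% × 15% = 7.2%.
Via Ironvale: 45% × 80% = 36%.
Via Stratus → Ironvale: 48% × 55% × 80% = 21.12%.
Total: 0.6975% + 1.125% + 0.66% + 7.2% + 36% + 21.12% = 66.8025%.
Rounded: 66.80%.

66.80%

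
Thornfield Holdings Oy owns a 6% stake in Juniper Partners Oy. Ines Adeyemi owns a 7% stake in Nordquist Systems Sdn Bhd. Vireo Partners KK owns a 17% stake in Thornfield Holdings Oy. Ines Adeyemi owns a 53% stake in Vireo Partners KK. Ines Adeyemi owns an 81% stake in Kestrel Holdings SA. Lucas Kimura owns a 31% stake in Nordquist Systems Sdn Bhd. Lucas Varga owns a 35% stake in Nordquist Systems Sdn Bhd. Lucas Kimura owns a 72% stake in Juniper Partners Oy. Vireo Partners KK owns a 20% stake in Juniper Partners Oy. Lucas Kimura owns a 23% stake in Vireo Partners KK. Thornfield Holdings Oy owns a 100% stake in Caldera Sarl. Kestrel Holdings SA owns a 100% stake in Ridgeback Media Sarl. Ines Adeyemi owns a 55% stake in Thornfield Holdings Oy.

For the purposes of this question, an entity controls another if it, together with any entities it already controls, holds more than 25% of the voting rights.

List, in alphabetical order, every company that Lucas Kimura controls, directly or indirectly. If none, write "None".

Juniper Partners Oy, Nordquist Systems Sdn Bhd

Lucas Kimura holds 31% of Nordquist, so Lucas Kimura controls Nordquist.
Lucas Kimura holds 72% of Juniper, so Lucas Kimura controls Juniper.
No other company's threshold is met.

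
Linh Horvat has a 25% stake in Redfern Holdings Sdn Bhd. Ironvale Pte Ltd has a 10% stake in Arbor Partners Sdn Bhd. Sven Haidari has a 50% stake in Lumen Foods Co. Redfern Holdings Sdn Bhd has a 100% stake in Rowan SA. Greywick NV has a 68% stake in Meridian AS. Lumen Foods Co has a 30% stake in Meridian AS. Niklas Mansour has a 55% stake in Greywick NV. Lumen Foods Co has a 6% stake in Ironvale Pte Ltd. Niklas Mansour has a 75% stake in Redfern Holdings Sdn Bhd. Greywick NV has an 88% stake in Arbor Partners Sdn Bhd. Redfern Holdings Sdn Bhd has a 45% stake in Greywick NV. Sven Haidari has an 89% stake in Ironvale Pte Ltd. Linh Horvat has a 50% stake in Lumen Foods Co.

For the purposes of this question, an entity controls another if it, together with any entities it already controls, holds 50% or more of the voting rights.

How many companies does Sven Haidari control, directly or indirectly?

2

Sven holds 50% of Lumen, so Sven controls Lumen.
Sven and Lumen together hold 89% + 6% = 95% of Ironvale, so Sven controls Ironvale.
No other company's threshold is met.
Sven controls 2 companies.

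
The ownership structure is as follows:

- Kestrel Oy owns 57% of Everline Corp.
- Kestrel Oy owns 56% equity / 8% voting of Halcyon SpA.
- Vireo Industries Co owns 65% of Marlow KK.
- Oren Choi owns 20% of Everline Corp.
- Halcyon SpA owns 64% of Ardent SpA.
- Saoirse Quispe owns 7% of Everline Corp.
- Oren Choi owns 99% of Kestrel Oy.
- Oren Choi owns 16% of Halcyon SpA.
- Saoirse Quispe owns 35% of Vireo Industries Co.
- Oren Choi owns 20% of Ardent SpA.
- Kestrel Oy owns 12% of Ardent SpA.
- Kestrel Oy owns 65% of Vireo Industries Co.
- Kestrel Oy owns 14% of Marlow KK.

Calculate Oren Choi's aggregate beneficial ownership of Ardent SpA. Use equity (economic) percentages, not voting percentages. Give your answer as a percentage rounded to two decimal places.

Oren reaches Ardent along 4 paths.
Direct stake: 20% = 20%.
Via Halcyon: 16% × 64% = 10.24%.
Via Kestrel → Halcyon: 99% × 56% × 64% = 35.4816%.
Via Kestrel: 99% × 12% = 11.88%.
Total: 20% + 10.24% + 35.4816% + 11.88% = 77.6016%.
Rounded: 77.60%.

77.60%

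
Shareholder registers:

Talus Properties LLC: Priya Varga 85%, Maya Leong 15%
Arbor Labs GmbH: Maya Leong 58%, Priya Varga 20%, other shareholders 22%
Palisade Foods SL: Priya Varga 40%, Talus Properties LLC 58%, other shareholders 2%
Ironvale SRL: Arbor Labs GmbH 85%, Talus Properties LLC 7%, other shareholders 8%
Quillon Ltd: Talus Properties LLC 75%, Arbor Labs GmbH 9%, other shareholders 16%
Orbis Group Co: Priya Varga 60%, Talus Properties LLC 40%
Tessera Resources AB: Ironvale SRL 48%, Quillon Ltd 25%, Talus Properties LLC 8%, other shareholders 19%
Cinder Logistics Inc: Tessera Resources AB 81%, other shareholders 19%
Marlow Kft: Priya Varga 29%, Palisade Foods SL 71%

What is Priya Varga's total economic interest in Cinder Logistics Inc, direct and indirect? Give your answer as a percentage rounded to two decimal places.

27.70%

Priya reaches Cinder along 5 paths.
Via Arbor → Ironvale → Tessera: 20% × 85% × 48% × 81% = 6.6096%.
Via Talus → Ironvale → Tessera: 85% × 7% × 48% × 81% = 2.31336%.
Via Talus → Quillon → Tessera: 85% × 75% × 25% × 81% = 12.909375%.
Via Arbor → Quillon → Tessera: 20% × 9% × 25% × 81% = 0.3645%.
Via Talus → Tessera: 85% × 8% × 81% = 5.508%.
Total: 6.6096% + 2.31336% + 12.909375% + 0.3645% + 5.508% = 27.704835%.
Rounded: 27.70%.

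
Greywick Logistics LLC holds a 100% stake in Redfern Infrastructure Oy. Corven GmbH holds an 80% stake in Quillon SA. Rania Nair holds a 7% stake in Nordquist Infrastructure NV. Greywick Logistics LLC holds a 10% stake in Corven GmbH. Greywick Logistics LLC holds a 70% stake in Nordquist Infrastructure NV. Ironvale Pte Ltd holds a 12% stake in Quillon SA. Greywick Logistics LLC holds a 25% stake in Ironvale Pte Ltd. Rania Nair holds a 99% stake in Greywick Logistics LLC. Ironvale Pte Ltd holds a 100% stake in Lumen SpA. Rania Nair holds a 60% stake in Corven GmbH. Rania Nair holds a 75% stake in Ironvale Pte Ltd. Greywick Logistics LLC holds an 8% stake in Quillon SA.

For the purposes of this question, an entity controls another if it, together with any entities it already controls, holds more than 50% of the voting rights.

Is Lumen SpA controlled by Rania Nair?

Yes

Rania holds 99% of Greywick, so Rania controls Greywick.
Rania and Greywick together hold 75% + 25% = 100% of Ironvale, so Rania controls Ironvale.
Ironvale holds 100% of Lumen, so Rania controls Lumen.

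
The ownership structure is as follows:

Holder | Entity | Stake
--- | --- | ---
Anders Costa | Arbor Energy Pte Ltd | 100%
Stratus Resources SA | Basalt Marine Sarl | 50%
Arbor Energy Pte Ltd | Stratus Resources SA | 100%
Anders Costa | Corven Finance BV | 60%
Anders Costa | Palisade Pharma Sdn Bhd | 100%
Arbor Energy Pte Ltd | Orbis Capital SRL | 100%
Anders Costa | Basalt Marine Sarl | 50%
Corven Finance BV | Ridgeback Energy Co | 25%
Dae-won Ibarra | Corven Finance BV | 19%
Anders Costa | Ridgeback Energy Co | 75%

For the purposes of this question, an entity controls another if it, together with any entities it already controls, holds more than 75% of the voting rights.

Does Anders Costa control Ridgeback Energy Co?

Anders holds 100% of Arbor, so Anders controls Arbor.
Anders holds 100% of Palisade, so Anders controls Palisade.
Arbor holds 100% of Stratus, so Anders controls Stratus.
Arbor holds 100% of Orbis, so Anders controls Orbis.
Anders and Stratus together hold 50% + 50% = 100% of Basalt, so Anders controls Basalt.
In Ridgeback, Anders's side holds only 75%, not > 75%.
So Anders does not control Ridgeback.

No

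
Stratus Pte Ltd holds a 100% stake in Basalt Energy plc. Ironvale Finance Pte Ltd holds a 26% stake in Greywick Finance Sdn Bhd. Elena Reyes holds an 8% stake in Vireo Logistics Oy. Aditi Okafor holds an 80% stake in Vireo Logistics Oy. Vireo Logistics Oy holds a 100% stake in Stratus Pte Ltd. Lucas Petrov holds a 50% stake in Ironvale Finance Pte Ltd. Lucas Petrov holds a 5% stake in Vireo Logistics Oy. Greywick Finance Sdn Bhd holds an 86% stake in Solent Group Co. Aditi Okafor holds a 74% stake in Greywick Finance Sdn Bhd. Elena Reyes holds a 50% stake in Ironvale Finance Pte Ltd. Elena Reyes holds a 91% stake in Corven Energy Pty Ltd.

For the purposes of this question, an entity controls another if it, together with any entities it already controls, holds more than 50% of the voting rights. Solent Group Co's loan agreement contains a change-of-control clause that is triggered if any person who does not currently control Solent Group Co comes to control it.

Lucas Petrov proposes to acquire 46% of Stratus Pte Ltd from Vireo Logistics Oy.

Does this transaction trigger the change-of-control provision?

The purchase adds only to Lucas's holdings (Vireo's stake shrinks), so Lucas is the only person who could newly come to control Solent.
Lucas's largest direct stake is 50% in Ironvale, which does not meet the threshold, so Lucas controls no company.
Neither Lucas nor any entity Lucas controls holds any voting interest in Solent.
So before the transaction, Lucas does not control Solent.
After the purchase, Lucas holds 46% of Stratus directly, and Vireo's stake falls to 54%.
Lucas's side now holds 46% of Stratus, not > 50%, so Lucas still does not control Stratus.
After the transaction, neither Lucas nor any entity Lucas controls holds a voting interest in Solent, so Lucas still does not control it.
No new person acquires control, so the clause is not triggered.

No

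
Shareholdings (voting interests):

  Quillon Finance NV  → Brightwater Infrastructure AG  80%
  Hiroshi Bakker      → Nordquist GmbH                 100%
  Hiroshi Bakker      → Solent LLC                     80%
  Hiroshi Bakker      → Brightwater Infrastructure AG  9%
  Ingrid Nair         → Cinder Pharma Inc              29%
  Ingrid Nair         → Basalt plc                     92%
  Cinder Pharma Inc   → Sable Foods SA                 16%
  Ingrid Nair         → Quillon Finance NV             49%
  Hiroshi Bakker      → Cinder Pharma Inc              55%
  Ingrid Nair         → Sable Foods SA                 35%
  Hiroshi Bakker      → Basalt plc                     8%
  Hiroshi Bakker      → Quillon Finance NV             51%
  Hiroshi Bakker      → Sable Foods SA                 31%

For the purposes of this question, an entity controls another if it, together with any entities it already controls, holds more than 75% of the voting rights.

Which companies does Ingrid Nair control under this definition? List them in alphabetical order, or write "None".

Basalt plc

Ingrid holds 92% of Basalt, so Ingrid controls Basalt.
No other company's threshold is met.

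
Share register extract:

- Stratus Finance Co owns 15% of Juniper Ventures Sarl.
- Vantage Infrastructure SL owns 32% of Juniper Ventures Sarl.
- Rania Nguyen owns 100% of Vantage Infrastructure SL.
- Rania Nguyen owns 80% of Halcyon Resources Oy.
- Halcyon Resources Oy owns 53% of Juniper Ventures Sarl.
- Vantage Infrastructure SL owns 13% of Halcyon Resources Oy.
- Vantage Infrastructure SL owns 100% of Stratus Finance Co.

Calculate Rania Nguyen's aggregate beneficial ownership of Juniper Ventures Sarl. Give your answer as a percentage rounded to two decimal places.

96.29%

Rania reaches Juniper along 4 paths.
Via Halcyon: 80% × 53% = 42.4%.
Via Vantage → Halcyon: 100% × 13% × 53% = 6.89%.
Via Vantage → Stratus: 100% × 100% × 15% = 15%.
Via Vantage: 100% × 32% = 32%.
Total: 42.4% + 6.89% + 15% + 32% = 96.29%.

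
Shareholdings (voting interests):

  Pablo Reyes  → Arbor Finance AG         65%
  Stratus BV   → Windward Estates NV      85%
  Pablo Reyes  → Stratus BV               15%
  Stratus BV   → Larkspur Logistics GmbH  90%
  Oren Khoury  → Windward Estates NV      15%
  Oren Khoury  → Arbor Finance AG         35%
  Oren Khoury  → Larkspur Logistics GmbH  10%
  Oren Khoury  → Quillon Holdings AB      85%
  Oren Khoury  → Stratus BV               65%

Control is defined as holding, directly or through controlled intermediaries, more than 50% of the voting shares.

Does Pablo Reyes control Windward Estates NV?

Pablo holds 65% of Arbor, so Pablo controls Arbor.
Neither Pablo nor any entity Pablo controls holds any voting interest in Windward.
So Pablo does not control Windward.

No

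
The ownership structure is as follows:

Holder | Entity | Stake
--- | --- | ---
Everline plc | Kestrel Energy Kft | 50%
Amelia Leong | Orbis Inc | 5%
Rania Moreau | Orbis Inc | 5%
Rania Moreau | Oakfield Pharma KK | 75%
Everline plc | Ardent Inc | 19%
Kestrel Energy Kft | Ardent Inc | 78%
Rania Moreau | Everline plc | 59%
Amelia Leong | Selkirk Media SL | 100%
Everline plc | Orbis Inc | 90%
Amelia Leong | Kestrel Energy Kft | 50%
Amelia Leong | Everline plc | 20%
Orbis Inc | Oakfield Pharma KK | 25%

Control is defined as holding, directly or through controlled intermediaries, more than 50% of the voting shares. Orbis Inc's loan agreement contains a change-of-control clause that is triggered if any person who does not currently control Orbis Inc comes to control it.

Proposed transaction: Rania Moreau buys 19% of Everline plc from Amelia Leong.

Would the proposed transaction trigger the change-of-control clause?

No

The purchase adds only to Rania's holdings (Amelia's stake shrinks), so Rania is the only person who could newly come to control Orbis.
Rania holds 59% of Everline, so Rania controls Everline.
Everline and Rania together hold 90% + 5% = 95% of Orbis, so Rania controls Orbis.
So Rania already controls Orbis before the transaction.
After the purchase, Rania's direct stake in Everline rises to 59% + 19% = 78%, and Amelia's stake falls to 1%.
Rania controlled Orbis already, so this is not a new person acquiring control; every other person's position is unchanged or reduced.
No new person acquires control, so the clause is not triggered.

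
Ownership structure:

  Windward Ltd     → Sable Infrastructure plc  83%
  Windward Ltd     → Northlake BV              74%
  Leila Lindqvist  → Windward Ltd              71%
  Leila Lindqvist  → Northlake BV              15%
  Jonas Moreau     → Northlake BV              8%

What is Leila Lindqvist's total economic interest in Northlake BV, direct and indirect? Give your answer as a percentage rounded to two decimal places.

Leila reaches Northlake along 2 paths.
Via Windward: 71% × 74% = 52.54%.
Direct stake: 15% = 15%.
Total: 52.54% + 15% = 67.54%.

67.54%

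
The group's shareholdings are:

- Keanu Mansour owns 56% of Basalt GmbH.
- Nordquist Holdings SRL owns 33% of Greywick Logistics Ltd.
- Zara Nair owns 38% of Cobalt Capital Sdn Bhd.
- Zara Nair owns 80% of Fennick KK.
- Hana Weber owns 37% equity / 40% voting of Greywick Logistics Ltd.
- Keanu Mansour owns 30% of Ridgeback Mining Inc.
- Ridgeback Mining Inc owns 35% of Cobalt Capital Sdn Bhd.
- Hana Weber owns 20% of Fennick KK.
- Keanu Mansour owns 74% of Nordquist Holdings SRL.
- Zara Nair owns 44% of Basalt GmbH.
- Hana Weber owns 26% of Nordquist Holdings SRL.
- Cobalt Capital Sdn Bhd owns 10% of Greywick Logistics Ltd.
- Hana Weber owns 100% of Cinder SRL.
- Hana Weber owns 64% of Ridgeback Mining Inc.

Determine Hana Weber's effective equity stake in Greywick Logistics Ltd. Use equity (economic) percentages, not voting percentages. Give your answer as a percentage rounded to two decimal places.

47.82%

Hana reaches Greywick along 3 paths.
Direct stake: 37% = 37%.
Via Ridgeback → Cobalt: 64% × 35% × 10% = 2.24%.
Via Nordquist: 26% × 33% = 8.58%.
Total: 37% + 2.24% + 8.58% = 47.82%.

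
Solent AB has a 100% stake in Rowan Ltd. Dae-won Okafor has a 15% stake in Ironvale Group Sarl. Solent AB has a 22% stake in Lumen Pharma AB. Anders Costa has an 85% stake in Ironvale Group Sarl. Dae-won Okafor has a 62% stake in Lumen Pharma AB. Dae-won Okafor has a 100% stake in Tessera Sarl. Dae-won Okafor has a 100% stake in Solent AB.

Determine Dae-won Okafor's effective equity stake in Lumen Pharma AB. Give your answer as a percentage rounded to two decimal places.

84.00%

Dae-won reaches Lumen along 2 paths.
Direct stake: 62% = 62%.
Via Solent: 100% × 22% = 22%.
Total: 62% + 22% = 84%.
Rounded: 84.00%.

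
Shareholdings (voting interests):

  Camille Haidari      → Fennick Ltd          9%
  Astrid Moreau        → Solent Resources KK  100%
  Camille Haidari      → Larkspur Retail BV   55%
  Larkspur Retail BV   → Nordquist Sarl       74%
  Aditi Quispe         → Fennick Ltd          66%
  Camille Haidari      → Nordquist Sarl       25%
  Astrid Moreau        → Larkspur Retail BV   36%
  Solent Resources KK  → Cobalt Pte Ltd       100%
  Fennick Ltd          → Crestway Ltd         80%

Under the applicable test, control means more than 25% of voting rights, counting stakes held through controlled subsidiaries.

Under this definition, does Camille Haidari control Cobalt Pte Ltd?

Camille holds 55% of Larkspur, so Camille controls Larkspur.
Camille and Larkspur together hold 25% + 74% = 99% of Nordquist, so Camille controls Nordquist.
Neither Camille nor any entity Camille controls holds any voting interest in Cobalt.
So Camille does not control Cobalt.

No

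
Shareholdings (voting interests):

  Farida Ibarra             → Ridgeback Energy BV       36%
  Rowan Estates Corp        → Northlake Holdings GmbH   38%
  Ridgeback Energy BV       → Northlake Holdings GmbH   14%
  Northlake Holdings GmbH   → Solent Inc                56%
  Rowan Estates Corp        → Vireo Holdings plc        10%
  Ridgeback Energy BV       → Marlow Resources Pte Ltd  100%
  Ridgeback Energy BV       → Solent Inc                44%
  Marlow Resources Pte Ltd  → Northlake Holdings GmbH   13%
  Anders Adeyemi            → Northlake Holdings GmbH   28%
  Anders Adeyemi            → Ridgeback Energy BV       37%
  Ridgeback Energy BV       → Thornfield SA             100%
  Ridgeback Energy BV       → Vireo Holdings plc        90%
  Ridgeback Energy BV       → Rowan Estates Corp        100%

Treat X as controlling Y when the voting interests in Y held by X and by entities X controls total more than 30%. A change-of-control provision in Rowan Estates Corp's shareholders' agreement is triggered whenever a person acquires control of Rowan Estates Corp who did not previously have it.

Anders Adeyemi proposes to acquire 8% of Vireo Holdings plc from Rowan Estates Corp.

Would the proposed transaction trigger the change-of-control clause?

No

The purchase adds only to Anders's holdings (Rowan's stake shrinks), so Anders is the only person who could newly come to control Rowan.
Anders holds 37% of Ridgeback, so Anders controls Ridgeback.
Ridgeback holds 100% of Rowan, so Anders controls Rowan.
So Anders already controls Rowan before the transaction.
After the purchase, Anders holds 8% of Vireo directly, and Rowan's stake falls to 2%.
Anders controlled Rowan already, so this is not a new person acquiring control; every other person's position is unchanged or reduced.
No new person acquires control, so the clause is not triggered.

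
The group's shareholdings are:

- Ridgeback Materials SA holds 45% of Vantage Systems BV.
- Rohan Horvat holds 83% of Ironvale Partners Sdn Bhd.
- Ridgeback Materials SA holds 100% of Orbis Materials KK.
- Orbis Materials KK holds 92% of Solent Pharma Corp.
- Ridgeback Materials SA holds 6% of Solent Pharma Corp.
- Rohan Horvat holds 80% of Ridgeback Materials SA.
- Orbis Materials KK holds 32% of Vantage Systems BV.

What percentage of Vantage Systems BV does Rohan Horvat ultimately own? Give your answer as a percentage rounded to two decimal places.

Rohan reaches Vantage along 2 paths.
Via Ridgeback: 80% × 45% = 36%.
Via Ridgeback → Orbis: 80% × 100% × 32% = 25.6%.
Total: 36% + 25.6% = 61.6%.
Rounded: 61.60%.

61.60%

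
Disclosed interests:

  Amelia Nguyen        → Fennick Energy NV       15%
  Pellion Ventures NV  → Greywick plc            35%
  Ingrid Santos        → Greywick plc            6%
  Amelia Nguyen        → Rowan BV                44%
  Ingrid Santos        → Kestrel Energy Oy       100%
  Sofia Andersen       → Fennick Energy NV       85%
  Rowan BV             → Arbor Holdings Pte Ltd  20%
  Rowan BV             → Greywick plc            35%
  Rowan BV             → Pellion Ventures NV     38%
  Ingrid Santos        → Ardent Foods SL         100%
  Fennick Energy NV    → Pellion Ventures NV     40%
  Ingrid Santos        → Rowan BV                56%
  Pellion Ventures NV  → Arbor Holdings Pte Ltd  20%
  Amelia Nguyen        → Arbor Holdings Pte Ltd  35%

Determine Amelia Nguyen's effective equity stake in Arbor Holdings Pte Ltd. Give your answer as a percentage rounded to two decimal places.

48.34%

Amelia reaches Arbor along 4 paths.
Via Rowan: 44% × 20% = 8.8%.
Via Rowan → Pellion: 44% × 38% × 20% = 3.344%.
Via Fennick → Pellion: 15% × 40% × 20% = 1.2%.
Direct stake: 35% = 35%.
Total: 8.8% + 3.344% + 1.2% + 35% = 48.344%.
Rounded: 48.34%.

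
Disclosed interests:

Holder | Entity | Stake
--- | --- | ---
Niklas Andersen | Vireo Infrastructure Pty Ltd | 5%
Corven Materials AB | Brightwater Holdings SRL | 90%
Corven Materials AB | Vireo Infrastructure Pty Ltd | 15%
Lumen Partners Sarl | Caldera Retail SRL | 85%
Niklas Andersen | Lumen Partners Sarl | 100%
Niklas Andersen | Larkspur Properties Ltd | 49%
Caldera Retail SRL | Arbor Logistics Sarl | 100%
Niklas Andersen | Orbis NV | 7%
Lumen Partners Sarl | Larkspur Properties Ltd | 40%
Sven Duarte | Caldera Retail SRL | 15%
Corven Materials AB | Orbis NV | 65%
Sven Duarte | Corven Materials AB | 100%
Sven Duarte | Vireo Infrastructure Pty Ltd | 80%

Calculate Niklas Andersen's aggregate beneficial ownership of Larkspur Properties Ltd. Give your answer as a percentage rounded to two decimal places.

89.00%

Niklas reaches Larkspur along 2 paths.
Direct stake: 49% = 49%.
Via Lumen: 100% × 40% = 40%.
Total: 49% + 40% = 89%.
Rounded: 89.00%.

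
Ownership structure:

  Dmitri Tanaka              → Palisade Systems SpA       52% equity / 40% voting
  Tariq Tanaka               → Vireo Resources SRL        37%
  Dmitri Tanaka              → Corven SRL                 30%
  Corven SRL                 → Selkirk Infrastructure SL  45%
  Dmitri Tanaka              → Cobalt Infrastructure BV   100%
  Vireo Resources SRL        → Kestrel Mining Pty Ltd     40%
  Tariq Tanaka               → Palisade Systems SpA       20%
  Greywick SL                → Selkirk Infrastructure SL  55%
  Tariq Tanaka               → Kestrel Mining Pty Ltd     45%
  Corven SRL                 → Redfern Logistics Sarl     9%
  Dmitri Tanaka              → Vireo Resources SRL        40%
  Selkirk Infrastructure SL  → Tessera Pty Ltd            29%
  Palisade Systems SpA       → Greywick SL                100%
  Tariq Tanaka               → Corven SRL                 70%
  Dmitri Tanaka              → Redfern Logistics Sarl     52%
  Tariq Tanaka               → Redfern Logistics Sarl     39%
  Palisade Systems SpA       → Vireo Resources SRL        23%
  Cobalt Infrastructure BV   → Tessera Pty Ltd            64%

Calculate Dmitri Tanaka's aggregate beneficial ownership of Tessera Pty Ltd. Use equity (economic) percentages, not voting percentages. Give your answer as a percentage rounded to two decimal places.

76.21%

Dmitri reaches Tessera along 3 paths.
Via Palisade → Greywick → Selkirk: 52% × 100% × 55% × 29% = 8.294%.
Via Corven → Selkirk: 30% × 45% × 29% = 3.915%.
Via Cobalt: 100% × 64% = 64%.
Total: 8.294% + 3.915% + 64% = 76.209%.
Rounded: 76.21%.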